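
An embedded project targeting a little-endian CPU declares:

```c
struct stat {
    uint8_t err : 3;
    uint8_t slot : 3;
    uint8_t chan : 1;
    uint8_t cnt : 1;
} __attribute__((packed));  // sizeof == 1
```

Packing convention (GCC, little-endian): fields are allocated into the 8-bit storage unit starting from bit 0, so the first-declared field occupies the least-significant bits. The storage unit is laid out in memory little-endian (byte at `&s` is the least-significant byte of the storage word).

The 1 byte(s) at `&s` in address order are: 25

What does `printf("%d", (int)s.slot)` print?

[0]=0x25 (little-endian) → word 0x25
err [0+:3] = (word>>0) & 0x7 = 5
slot [3+:3] = (word>>3) & 0x7 = 4  ←
chan [6+:1] = (word>>6) & 0x1 = 0
cnt [7+:1] = (word>>7) & 0x1 = 0

4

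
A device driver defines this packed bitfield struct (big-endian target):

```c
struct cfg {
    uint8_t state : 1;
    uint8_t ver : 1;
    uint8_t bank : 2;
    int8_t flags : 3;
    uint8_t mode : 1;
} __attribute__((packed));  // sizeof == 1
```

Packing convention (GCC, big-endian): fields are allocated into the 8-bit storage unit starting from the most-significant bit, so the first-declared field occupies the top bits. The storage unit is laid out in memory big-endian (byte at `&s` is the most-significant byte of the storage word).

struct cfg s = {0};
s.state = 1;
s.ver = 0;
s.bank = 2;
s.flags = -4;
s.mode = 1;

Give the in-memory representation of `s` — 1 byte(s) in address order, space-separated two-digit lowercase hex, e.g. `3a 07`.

a9

state:1 = 1 → 0x1 << 7 → word 0x80
ver:1 = 0 → 0x0 << 6 → word 0x80
bank:2 = 2 → 0x2 << 4 → word 0xa0
flags:3 = -4 → 0x4 << 1 → word 0xa8
mode:1 = 1 → 0x1 << 0 → word 0xa9
word = 0xa9 → big-endian bytes:
  [0]=0xa9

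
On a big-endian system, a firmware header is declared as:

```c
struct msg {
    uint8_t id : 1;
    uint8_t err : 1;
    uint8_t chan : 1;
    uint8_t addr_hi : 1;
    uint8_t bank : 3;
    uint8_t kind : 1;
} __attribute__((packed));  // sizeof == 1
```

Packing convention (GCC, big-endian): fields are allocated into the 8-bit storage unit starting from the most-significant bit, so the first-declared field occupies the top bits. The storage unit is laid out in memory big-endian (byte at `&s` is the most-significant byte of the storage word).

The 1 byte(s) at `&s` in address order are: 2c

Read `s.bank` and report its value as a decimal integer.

6

[0]=0x2c (big-endian) → word 0x2c
id:1 @ bit 7 → (0x2c>>7)&0x1 = 0x0
err:1 @ bit 6 → (0x2c>>6)&0x1 = 0x0
chan:1 @ bit 5 → (0x2c>>5)&0x1 = 0x1
addr_hi:1 @ bit 4 → (0x2c>>4)&0x1 = 0x0
bank:3 @ bit 1 → (0x2c>>1)&0x7 = 0x6  ←
kind:1 @ bit 0 → (0x2c>>0)&0x1 = 0x0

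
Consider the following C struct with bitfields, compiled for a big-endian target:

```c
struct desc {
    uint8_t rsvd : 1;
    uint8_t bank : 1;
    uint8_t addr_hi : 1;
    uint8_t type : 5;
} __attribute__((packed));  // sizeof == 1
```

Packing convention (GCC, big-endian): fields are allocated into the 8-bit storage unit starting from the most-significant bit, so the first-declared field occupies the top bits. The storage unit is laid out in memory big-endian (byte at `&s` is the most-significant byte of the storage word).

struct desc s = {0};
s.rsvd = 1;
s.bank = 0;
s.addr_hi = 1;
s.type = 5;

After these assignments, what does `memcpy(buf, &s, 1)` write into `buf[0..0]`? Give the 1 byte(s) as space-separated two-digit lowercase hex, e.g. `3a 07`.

rsvd:1 = 1 → 0x1 << 7 → word 0x80
bank:1 = 0 → 0x0 << 6 → word 0x80
addr_hi:1 = 1 → 0x1 << 5 → word 0xa0
type:5 = 5 → 0x5 << 0 → word 0xa5
word = 0xa5 → big-endian bytes:
  [0]=0xa5

a5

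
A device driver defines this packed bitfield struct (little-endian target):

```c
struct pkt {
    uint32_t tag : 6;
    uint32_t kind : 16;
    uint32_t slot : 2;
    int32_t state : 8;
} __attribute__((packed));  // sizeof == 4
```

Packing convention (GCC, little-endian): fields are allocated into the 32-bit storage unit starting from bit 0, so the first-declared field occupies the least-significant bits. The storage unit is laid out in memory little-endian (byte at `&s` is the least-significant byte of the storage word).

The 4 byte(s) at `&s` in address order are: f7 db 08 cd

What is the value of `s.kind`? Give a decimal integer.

9071

[0]=0xf7 [1]=0xdb [2]=0x08 [3]=0xcd (little-endian) → word 0xcd08dbf7
tag:6 @ bit 0 → (0xcd08dbf7>>0)&0x3f = 0x37
kind:16 @ bit 6 → (0xcd08dbf7>>6)&0xffff = 0x236f  ←
slot:2 @ bit 22 → (0xcd08dbf7>>22)&0x3 = 0x0
state:8 @ bit 24 → (0xcd08dbf7>>24)&0xff = 0xcd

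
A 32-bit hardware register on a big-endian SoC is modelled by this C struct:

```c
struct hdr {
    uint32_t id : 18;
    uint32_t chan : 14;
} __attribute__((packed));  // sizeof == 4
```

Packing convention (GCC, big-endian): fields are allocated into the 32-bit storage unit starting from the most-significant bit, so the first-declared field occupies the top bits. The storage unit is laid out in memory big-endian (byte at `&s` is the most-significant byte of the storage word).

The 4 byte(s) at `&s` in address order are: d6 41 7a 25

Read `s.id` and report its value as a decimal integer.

[0]=0xd6 [1]=0x41 [2]=0x7a [3]=0x25 (big-endian) → word 0xd6417a25
id:18 @ bit 14 → (0xd6417a25>>14)&0x3ffff = 0x35905  ←
chan:14 @ bit 0 → (0xd6417a25>>0)&0x3fff = 0x3a25

219397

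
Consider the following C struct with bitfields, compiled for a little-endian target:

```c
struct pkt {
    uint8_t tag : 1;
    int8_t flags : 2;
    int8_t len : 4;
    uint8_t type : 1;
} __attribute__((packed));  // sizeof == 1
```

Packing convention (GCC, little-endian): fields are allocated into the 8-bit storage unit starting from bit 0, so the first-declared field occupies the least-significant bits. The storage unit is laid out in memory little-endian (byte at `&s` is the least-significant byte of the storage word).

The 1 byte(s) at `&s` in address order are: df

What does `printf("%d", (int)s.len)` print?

-5

[0]=0xdf (little-endian) → word 0xdf
tag [0+:1] = (word>>0) & 0x1 = 1
flags [1+:2] = (word>>1) & 0x3 = 3
len [3+:4] = (word>>3) & 0xf = 11  ←
type [7+:1] = (word>>7) & 0x1 = 1
len signed 4b, MSB=1: 11 - 16 = -5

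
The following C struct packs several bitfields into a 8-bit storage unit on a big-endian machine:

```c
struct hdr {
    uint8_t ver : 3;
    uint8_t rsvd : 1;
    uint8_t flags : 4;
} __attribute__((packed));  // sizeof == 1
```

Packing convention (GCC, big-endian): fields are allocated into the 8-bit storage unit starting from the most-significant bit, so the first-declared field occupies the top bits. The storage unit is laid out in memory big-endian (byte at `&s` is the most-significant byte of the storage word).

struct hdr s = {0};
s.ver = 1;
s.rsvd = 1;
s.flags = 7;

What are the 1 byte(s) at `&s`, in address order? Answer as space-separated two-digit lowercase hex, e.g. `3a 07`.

ver (3b) val=1 bits=0x1 at bit 5: 0x20
rsvd (1b) val=1 bits=0x1 at bit 4: 0x30
flags (4b) val=7 bits=0x7 at bit 0: 0x37
word = 0x37 → big-endian bytes:
  [0]=0x37

37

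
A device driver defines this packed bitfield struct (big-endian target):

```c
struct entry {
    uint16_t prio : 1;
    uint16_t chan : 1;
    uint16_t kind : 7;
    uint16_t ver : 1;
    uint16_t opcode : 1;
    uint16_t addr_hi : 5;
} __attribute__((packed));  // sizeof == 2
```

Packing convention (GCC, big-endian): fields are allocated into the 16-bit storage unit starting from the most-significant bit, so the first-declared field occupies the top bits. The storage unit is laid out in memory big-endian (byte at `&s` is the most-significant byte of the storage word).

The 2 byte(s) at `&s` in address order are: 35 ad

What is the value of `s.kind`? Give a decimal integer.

[0]=0x35 [1]=0xad (big-endian) → word 0x35ad
prio:1 @ bit 15 → (0x35ad>>15)&0x1 = 0x0
chan:1 @ bit 14 → (0x35ad>>14)&0x1 = 0x0
kind:7 @ bit 7 → (0x35ad>>7)&0x7f = 0x6b  ←
ver:1 @ bit 6 → (0x35ad>>6)&0x1 = 0x0
opcode:1 @ bit 5 → (0x35ad>>5)&0x1 = 0x1
addr_hi:5 @ bit 0 → (0x35ad>>0)&0x1f = 0xd

107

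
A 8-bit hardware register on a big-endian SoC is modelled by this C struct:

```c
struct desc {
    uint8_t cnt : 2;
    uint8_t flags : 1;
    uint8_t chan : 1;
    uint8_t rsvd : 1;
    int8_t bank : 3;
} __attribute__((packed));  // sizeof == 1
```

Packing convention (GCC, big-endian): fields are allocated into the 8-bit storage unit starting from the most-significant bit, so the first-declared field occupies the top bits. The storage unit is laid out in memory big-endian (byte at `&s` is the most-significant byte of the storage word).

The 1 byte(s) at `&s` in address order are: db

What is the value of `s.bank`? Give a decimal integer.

[0]=0xdb (big-endian) → word 0xdb
cnt [6+:2] = (word>>6) & 0x3 = 3
flags [5+:1] = (word>>5) & 0x1 = 0
chan [4+:1] = (word>>4) & 0x1 = 1
rsvd [3+:1] = (word>>3) & 0x1 = 1
bank [0+:3] = (word>>0) & 0x7 = 3  ←
bank signed 3b, MSB=0: value = 3

3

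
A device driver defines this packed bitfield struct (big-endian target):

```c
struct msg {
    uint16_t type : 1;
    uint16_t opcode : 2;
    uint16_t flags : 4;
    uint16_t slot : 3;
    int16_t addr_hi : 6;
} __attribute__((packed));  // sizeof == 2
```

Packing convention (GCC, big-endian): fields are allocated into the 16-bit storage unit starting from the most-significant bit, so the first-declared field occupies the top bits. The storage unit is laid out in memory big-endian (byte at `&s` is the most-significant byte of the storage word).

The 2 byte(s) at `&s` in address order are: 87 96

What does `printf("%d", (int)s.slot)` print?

6

[0]=0x87 [1]=0x96 (big-endian) → word 0x8796
type [15+:1] = (word>>15) & 0x1 = 1
opcode [13+:2] = (word>>13) & 0x3 = 0
flags [9+:4] = (word>>9) & 0xf = 3
slot [6+:3] = (word>>6) & 0x7 = 6  ←
addr_hi [0+:6] = (word>>0) & 0x3f = 22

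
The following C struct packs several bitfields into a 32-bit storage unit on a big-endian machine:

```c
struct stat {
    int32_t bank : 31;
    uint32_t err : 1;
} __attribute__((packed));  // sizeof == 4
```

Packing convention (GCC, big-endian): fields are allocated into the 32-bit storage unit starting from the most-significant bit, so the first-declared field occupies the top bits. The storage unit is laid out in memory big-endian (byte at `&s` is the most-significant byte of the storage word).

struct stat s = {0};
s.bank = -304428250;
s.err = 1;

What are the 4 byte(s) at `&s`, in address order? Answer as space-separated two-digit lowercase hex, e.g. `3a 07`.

db b5 96 4d

[1+:31] bank=-304428250 & 0x7fffffff = 0x6ddacb26; word=0xdbb5964c
[0+:1] err=1 & 0x1 = 0x1; word=0xdbb5964d
word = 0xdbb5964d → big-endian bytes:
  [0]=0xdb  [1]=0xb5  [2]=0x96  [3]=0x4d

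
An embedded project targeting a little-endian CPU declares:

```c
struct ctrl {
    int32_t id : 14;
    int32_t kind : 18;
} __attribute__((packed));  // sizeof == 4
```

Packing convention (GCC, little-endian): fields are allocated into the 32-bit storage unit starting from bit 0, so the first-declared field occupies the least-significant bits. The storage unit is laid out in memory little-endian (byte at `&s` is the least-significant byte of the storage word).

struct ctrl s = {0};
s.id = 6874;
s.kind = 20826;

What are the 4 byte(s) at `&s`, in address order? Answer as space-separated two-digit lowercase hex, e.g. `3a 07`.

id:14 = 6874 → 0x1ada << 0 → word 0x00001ada
kind:18 = 20826 → 0x515a << 14 → word 0x14569ada
word = 0x14569ada → little-endian bytes:
  [0]=0xda  [1]=0x9a  [2]=0x56  [3]=0x14

da 9a 56 14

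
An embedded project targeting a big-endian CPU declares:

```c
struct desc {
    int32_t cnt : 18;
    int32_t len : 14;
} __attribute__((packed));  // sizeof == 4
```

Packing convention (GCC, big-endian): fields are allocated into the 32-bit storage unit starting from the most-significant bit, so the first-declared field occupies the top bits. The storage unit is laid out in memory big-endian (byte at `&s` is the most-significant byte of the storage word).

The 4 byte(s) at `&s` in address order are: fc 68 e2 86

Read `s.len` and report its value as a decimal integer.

-7546

[0]=0xfc [1]=0x68 [2]=0xe2 [3]=0x86 (big-endian) → word 0xfc68e286
cnt [14+:18] = (word>>14) & 0x3ffff = 258467
len [0+:14] = (word>>0) & 0x3fff = 8838  ←
len signed 14b, MSB=1: 8838 - 16384 = -7546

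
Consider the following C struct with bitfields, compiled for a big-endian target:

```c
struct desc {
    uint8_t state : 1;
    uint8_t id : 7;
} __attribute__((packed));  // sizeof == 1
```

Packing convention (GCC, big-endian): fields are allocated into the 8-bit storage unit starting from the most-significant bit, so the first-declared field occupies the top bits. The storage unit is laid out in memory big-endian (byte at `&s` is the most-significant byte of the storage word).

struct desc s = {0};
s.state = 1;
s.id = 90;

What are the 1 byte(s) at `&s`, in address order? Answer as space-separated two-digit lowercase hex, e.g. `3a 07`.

[7+:1] state=1 & 0x1 = 0x1; word=0x80
[0+:7] id=90 & 0x7f = 0x5a; word=0xda
word = 0xda → big-endian bytes:
  [0]=0xda

da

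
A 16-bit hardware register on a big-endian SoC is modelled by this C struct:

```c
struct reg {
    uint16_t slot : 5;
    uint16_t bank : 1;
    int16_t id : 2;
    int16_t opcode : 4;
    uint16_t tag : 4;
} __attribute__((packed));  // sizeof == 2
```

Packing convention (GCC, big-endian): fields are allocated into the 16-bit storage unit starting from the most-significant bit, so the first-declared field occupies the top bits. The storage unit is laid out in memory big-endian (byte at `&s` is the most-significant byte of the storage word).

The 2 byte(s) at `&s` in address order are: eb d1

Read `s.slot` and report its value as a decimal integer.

29

[0]=0xeb [1]=0xd1 (big-endian) → word 0xebd1
slot:5 @ bit 11 → (0xebd1>>11)&0x1f = 0x1d  ←
bank:1 @ bit 10 → (0xebd1>>10)&0x1 = 0x0
id:2 @ bit 8 → (0xebd1>>8)&0x3 = 0x3
opcode:4 @ bit 4 → (0xebd1>>4)&0xf = 0xd
tag:4 @ bit 0 → (0xebd1>>0)&0xf = 0x1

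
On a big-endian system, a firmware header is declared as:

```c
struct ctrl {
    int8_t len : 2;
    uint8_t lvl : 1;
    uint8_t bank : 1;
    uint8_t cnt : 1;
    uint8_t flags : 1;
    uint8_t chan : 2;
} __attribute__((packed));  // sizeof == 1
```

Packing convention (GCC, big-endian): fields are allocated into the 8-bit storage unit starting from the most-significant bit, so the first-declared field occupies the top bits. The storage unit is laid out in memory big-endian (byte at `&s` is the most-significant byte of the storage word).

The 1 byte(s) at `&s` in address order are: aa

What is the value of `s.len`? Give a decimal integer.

[0]=0xaa (big-endian) → word 0xaa
len:2 @ bit 6 → (0xaa>>6)&0x3 = 0x2  ←
lvl:1 @ bit 5 → (0xaa>>5)&0x1 = 0x1
bank:1 @ bit 4 → (0xaa>>4)&0x1 = 0x0
cnt:1 @ bit 3 → (0xaa>>3)&0x1 = 0x1
flags:1 @ bit 2 → (0xaa>>2)&0x1 = 0x0
chan:2 @ bit 0 → (0xaa>>0)&0x3 = 0x2
len signed 2b, MSB=1: 2 - 4 = -2

-2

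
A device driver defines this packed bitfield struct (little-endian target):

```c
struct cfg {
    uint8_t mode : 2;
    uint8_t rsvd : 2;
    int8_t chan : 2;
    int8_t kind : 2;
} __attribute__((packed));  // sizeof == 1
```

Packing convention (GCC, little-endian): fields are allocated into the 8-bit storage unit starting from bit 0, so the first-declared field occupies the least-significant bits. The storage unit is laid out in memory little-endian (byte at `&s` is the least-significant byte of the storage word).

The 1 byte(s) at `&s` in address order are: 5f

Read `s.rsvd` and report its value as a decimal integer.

3

[0]=0x5f (little-endian) → word 0x5f
mode:2 @ bit 0 → (0x5f>>0)&0x3 = 0x3
rsvd:2 @ bit 2 → (0x5f>>2)&0x3 = 0x3  ←
chan:2 @ bit 4 → (0x5f>>4)&0x3 = 0x1
kind:2 @ bit 6 → (0x5f>>6)&0x3 = 0x1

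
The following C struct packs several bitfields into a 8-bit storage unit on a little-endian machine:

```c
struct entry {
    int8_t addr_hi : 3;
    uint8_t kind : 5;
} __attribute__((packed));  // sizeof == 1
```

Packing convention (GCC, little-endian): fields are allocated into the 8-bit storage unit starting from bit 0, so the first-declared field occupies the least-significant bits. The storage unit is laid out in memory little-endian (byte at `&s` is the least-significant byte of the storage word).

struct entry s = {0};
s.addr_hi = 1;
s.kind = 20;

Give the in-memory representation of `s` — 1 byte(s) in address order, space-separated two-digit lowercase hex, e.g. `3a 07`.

addr_hi:3 = 1 → 0x1 << 0 → word 0x01
kind:5 = 20 → 0x14 << 3 → word 0xa1
word = 0xa1 → little-endian bytes:
  [0]=0xa1

a1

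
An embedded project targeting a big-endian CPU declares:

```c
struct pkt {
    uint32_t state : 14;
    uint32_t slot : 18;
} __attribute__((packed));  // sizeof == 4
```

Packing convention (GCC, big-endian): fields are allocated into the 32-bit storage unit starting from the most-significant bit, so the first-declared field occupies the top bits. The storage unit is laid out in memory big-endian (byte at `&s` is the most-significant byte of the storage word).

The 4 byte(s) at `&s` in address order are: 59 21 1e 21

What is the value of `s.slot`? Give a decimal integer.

73249

[0]=0x59 [1]=0x21 [2]=0x1e [3]=0x21 (big-endian) → word 0x59211e21
state:14 @ bit 18 → (0x59211e21>>18)&0x3fff = 0x1648
slot:18 @ bit 0 → (0x59211e21>>0)&0x3ffff = 0x11e21  ←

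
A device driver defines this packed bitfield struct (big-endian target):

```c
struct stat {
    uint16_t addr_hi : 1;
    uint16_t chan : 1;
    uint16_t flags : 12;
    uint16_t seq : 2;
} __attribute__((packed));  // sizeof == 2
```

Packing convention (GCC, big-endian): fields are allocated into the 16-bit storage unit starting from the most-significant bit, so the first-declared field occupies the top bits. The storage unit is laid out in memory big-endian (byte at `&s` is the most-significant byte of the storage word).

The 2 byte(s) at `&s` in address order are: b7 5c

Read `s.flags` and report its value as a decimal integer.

3543

[0]=0xb7 [1]=0x5c (big-endian) → word 0xb75c
addr_hi:1 @ bit 15 → (0xb75c>>15)&0x1 = 0x1
chan:1 @ bit 14 → (0xb75c>>14)&0x1 = 0x0
flags:12 @ bit 2 → (0xb75c>>2)&0xfff = 0xdd7  ←
seq:2 @ bit 0 → (0xb75c>>0)&0x3 = 0x0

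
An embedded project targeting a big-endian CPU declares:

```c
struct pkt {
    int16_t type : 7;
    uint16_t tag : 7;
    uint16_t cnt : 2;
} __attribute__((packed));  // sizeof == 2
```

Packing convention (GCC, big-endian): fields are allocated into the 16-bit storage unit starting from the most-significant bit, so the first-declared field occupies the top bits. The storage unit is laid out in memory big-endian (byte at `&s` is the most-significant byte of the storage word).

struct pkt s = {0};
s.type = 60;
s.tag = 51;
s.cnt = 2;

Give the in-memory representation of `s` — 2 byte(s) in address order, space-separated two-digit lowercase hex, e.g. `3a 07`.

78 ce

[9+:7] type=60 & 0x7f = 0x3c; word=0x7800
[2+:7] tag=51 & 0x7f = 0x33; word=0x78cc
[0+:2] cnt=2 & 0x3 = 0x2; word=0x78ce
word = 0x78ce → big-endian bytes:
  [0]=0x78  [1]=0xce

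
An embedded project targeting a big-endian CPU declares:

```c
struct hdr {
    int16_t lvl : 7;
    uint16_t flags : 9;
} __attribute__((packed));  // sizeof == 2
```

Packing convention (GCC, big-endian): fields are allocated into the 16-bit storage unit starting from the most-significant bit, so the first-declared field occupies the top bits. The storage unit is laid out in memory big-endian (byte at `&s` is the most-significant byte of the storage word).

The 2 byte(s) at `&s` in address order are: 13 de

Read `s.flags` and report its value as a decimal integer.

478

[0]=0x13 [1]=0xde (big-endian) → word 0x13de
lvl [9+:7] = (word>>9) & 0x7f = 9
flags [0+:9] = (word>>0) & 0x1ff = 478  ←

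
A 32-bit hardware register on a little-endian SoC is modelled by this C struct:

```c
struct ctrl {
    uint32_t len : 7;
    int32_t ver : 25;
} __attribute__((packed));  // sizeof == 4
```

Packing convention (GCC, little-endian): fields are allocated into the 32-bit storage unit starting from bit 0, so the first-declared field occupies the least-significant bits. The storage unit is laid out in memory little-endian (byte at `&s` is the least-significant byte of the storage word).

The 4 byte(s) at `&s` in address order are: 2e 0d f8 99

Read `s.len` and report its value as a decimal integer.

46

[0]=0x2e [1]=0x0d [2]=0xf8 [3]=0x99 (little-endian) → word 0x99f80d2e
len:7 @ bit 0 → (0x99f80d2e>>0)&0x7f = 0x2e  ←
ver:25 @ bit 7 → (0x99f80d2e>>7)&0x1ffffff = 0x133f01a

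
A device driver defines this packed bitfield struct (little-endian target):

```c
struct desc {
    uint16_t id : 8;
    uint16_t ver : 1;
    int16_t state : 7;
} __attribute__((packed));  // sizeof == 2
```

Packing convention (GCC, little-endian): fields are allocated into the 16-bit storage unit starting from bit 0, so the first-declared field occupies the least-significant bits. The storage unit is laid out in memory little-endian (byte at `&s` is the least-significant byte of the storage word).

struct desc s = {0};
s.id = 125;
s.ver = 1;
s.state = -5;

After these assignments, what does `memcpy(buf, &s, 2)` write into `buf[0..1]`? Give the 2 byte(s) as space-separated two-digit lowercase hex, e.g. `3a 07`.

7d f7

[0+:8] id=125 & 0xff = 0x7d; word=0x007d
[8+:1] ver=1 & 0x1 = 0x1; word=0x017d
[9+:7] state=-5 & 0x7f = 0x7b; word=0xf77d
word = 0xf77d → little-endian bytes:
  [0]=0x7d  [1]=0xf7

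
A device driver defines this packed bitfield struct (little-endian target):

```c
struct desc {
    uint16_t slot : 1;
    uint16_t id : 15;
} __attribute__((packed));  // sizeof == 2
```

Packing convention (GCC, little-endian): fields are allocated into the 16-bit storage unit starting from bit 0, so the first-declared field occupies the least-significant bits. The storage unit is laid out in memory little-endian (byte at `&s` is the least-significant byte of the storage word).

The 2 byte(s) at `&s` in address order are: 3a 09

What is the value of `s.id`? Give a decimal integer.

1181

[0]=0x3a [1]=0x09 (little-endian) → word 0x093a
slot [0+:1] = (word>>0) & 0x1 = 0
id [1+:15] = (word>>1) & 0x7fff = 1181  ←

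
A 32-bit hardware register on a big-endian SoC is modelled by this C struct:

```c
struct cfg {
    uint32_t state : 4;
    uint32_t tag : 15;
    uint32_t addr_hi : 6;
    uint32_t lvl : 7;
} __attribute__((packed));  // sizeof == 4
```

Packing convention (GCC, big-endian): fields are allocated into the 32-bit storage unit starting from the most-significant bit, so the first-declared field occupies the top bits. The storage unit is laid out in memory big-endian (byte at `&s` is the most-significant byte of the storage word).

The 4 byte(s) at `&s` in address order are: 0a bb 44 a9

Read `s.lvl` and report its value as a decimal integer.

[0]=0x0a [1]=0xbb [2]=0x44 [3]=0xa9 (big-endian) → word 0x0abb44a9
state:4 @ bit 28 → (0x0abb44a9>>28)&0xf = 0x0
tag:15 @ bit 13 → (0x0abb44a9>>13)&0x7fff = 0x55da
addr_hi:6 @ bit 7 → (0x0abb44a9>>7)&0x3f = 0x9
lvl:7 @ bit 0 → (0x0abb44a9>>0)&0x7f = 0x29  ←

41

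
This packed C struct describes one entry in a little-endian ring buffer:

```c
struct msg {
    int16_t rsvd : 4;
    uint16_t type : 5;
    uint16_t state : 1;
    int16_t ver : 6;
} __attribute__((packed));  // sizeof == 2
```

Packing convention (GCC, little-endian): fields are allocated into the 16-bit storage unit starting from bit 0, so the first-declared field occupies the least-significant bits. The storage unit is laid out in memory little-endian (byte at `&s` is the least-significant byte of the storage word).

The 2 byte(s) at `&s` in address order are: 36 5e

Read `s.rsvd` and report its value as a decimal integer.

[0]=0x36 [1]=0x5e (little-endian) → word 0x5e36
rsvd:4 @ bit 0 → (0x5e36>>0)&0xf = 0x6  ←
type:5 @ bit 4 → (0x5e36>>4)&0x1f = 0x3
state:1 @ bit 9 → (0x5e36>>9)&0x1 = 0x1
ver:6 @ bit 10 → (0x5e36>>10)&0x3f = 0x17
rsvd signed 4b, MSB=0: value = 6

6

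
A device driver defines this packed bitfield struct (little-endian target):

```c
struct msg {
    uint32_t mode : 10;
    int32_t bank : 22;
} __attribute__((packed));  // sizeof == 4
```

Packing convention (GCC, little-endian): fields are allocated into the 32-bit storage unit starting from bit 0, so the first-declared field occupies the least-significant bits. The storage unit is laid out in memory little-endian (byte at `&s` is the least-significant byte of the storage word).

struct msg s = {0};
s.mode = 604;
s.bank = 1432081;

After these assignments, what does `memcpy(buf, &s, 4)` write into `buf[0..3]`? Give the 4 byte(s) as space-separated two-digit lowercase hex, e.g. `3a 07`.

[0+:10] mode=604 & 0x3ff = 0x25c; word=0x0000025c
[10+:22] bank=1432081 & 0x3fffff = 0x15da11; word=0x5768465c
word = 0x5768465c → little-endian bytes:
  [0]=0x5c  [1]=0x46  [2]=0x68  [3]=0x57

5c 46 68 57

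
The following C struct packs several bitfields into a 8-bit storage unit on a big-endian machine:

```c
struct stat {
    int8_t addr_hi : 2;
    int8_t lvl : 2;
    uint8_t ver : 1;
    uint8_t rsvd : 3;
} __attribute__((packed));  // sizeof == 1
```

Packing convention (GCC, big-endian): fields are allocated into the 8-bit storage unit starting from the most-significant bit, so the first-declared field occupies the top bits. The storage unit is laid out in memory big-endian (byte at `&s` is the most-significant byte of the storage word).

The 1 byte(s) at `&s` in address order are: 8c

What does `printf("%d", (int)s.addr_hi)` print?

[0]=0x8c (big-endian) → word 0x8c
addr_hi [6+:2] = (word>>6) & 0x3 = 2  ←
lvl [4+:2] = (word>>4) & 0x3 = 0
ver [3+:1] = (word>>3) & 0x1 = 1
rsvd [0+:3] = (word>>0) & 0x7 = 4
addr_hi signed 2b, MSB=1: 2 - 4 = -2

-2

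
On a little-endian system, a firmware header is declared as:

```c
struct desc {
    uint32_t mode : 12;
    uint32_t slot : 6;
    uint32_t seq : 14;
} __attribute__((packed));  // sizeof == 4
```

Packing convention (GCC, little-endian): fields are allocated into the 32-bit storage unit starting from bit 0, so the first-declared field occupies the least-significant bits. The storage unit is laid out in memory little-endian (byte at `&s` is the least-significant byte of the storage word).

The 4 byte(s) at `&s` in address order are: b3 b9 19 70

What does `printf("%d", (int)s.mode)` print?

[0]=0xb3 [1]=0xb9 [2]=0x19 [3]=0x70 (little-endian) → word 0x7019b9b3
mode [0+:12] = (word>>0) & 0xfff = 2483  ←
slot [12+:6] = (word>>12) & 0x3f = 27
seq [18+:14] = (word>>18) & 0x3fff = 7174

2483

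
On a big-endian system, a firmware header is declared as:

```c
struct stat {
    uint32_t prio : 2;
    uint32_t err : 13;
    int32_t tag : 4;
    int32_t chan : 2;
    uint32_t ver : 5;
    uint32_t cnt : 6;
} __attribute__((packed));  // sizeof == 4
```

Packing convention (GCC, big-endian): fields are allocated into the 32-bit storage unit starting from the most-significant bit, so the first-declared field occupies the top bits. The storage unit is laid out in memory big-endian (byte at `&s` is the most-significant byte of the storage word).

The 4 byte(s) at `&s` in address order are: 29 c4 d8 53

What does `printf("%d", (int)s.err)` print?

[0]=0x29 [1]=0xc4 [2]=0xd8 [3]=0x53 (big-endian) → word 0x29c4d853
prio:2 @ bit 30 → (0x29c4d853>>30)&0x3 = 0x0
err:13 @ bit 17 → (0x29c4d853>>17)&0x1fff = 0x14e2  ←
tag:4 @ bit 13 → (0x29c4d853>>13)&0xf = 0x6
chan:2 @ bit 11 → (0x29c4d853>>11)&0x3 = 0x3
ver:5 @ bit 6 → (0x29c4d853>>6)&0x1f = 0x1
cnt:6 @ bit 0 → (0x29c4d853>>0)&0x3f = 0x13

5346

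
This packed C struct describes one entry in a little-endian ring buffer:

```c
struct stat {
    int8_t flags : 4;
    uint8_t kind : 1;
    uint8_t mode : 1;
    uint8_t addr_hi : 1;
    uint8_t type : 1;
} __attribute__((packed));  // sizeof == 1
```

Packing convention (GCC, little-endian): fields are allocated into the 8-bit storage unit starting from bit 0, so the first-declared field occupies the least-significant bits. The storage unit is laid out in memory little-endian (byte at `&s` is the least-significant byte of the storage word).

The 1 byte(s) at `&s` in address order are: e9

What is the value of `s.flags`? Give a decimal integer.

[0]=0xe9 (little-endian) → word 0xe9
flags:4 @ bit 0 → (0xe9>>0)&0xf = 0x9  ←
kind:1 @ bit 4 → (0xe9>>4)&0x1 = 0x0
mode:1 @ bit 5 → (0xe9>>5)&0x1 = 0x1
addr_hi:1 @ bit 6 → (0xe9>>6)&0x1 = 0x1
type:1 @ bit 7 → (0xe9>>7)&0x1 = 0x1
flags signed 4b, MSB=1: 9 - 16 = -7

-7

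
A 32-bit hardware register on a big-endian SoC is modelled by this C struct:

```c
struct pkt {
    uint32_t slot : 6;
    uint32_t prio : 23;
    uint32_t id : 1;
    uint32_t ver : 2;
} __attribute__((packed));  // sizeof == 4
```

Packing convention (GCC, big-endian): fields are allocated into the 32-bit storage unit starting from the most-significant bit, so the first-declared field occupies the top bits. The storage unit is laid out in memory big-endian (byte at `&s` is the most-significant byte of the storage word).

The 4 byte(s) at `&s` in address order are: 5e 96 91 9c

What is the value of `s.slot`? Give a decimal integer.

[0]=0x5e [1]=0x96 [2]=0x91 [3]=0x9c (big-endian) → word 0x5e96919c
slot:6 @ bit 26 → (0x5e96919c>>26)&0x3f = 0x17  ←
prio:23 @ bit 3 → (0x5e96919c>>3)&0x7fffff = 0x52d233
id:1 @ bit 2 → (0x5e96919c>>2)&0x1 = 0x1
ver:2 @ bit 0 → (0x5e96919c>>0)&0x3 = 0x0

23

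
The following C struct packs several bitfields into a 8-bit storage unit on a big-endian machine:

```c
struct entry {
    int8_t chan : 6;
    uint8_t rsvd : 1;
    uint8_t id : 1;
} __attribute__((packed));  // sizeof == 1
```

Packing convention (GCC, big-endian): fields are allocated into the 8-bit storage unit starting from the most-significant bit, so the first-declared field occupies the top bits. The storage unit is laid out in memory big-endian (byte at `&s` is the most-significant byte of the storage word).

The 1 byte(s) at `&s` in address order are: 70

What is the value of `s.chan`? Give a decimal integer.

[0]=0x70 (big-endian) → word 0x70
chan:6 @ bit 2 → (0x70>>2)&0x3f = 0x1c  ←
rsvd:1 @ bit 1 → (0x70>>1)&0x1 = 0x0
id:1 @ bit 0 → (0x70>>0)&0x1 = 0x0
chan signed 6b, MSB=0: value = 28

28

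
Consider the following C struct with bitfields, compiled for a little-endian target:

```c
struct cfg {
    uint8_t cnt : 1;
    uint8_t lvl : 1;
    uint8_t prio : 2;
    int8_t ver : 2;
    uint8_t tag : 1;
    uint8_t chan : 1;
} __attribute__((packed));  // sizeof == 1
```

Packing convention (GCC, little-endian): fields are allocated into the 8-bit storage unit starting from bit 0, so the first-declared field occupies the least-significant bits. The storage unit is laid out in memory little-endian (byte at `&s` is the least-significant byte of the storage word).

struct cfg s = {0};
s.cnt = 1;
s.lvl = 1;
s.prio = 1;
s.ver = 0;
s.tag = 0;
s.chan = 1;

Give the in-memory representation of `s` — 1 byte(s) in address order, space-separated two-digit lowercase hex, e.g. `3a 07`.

87

cnt:1 = 1 → 0x1 << 0 → word 0x01
lvl:1 = 1 → 0x1 << 1 → word 0x03
prio:2 = 1 → 0x1 << 2 → word 0x07
ver:2 = 0 → 0x0 << 4 → word 0x07
tag:1 = 0 → 0x0 << 6 → word 0x07
chan:1 = 1 → 0x1 << 7 → word 0x87
word = 0x87 → little-endian bytes:
  [0]=0x87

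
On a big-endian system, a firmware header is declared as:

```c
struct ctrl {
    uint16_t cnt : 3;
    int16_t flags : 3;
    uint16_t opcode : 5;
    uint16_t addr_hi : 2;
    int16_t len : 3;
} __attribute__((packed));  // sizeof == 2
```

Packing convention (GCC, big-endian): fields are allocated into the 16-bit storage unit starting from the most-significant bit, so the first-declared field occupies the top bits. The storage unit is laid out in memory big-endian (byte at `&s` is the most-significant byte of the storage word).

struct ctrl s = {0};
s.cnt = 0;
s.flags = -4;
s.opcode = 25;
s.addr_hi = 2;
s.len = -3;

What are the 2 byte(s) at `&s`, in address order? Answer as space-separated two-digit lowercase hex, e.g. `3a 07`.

cnt:3 = 0 → 0x0 << 13 → word 0x0000
flags:3 = -4 → 0x4 << 10 → word 0x1000
opcode:5 = 25 → 0x19 << 5 → word 0x1320
addr_hi:2 = 2 → 0x2 << 3 → word 0x1330
len:3 = -3 → 0x5 << 0 → word 0x1335
word = 0x1335 → big-endian bytes:
  [0]=0x13  [1]=0x35

13 35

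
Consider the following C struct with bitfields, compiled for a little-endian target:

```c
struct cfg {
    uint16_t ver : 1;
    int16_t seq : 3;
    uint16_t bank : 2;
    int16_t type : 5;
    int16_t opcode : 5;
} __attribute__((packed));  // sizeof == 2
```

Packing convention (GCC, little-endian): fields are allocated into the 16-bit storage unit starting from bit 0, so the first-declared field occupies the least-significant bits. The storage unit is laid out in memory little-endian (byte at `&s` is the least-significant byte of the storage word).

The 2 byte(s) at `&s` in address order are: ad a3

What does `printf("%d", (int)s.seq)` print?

[0]=0xad [1]=0xa3 (little-endian) → word 0xa3ad
ver:1 @ bit 0 → (0xa3ad>>0)&0x1 = 0x1
seq:3 @ bit 1 → (0xa3ad>>1)&0x7 = 0x6  ←
bank:2 @ bit 4 → (0xa3ad>>4)&0x3 = 0x2
type:5 @ bit 6 → (0xa3ad>>6)&0x1f = 0xe
opcode:5 @ bit 11 → (0xa3ad>>11)&0x1f = 0x14
seq signed 3b, MSB=1: 6 - 8 = -2

-2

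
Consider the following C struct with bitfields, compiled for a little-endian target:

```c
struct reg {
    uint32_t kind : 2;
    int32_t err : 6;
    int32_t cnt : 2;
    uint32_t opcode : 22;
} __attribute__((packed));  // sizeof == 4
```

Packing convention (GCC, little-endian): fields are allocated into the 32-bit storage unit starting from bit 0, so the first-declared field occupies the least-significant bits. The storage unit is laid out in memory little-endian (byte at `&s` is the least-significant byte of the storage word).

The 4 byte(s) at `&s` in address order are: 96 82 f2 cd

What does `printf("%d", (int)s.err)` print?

-27

[0]=0x96 [1]=0x82 [2]=0xf2 [3]=0xcd (little-endian) → word 0xcdf28296
kind [0+:2] = (word>>0) & 0x3 = 2
err [2+:6] = (word>>2) & 0x3f = 37  ←
cnt [8+:2] = (word>>8) & 0x3 = 2
opcode [10+:22] = (word>>10) & 0x3fffff = 3374240
err signed 6b, MSB=1: 37 - 64 = -27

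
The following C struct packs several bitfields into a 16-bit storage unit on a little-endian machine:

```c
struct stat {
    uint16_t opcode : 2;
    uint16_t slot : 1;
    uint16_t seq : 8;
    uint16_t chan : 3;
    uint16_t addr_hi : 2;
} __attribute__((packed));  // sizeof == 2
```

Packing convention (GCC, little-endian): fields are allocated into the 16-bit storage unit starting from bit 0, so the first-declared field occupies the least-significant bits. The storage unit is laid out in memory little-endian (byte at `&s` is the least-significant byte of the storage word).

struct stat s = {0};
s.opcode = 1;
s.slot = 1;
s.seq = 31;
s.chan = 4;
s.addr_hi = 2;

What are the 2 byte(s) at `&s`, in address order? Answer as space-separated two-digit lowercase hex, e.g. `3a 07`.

fd a0

opcode (2b) val=1 bits=0x1 at bit 0: 0x0001
slot (1b) val=1 bits=0x1 at bit 2: 0x0005
seq (8b) val=31 bits=0x1f at bit 3: 0x00fd
chan (3b) val=4 bits=0x4 at bit 11: 0x20fd
addr_hi (2b) val=2 bits=0x2 at bit 14: 0xa0fd
word = 0xa0fd → little-endian bytes:
  [0]=0xfd  [1]=0xa0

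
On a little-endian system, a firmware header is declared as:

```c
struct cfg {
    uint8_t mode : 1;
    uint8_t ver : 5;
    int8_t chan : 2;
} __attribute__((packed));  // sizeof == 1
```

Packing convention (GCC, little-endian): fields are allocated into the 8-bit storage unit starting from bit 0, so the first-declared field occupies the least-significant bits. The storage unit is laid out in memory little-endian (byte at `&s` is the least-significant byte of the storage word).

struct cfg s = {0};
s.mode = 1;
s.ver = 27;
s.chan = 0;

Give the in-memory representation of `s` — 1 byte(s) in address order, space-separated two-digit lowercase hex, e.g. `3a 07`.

[0+:1] mode=1 & 0x1 = 0x1; word=0x01
[1+:5] ver=27 & 0x1f = 0x1b; word=0x37
[6+:2] chan=0 & 0x3 = 0x0; word=0x37
word = 0x37 → little-endian bytes:
  [0]=0x37

37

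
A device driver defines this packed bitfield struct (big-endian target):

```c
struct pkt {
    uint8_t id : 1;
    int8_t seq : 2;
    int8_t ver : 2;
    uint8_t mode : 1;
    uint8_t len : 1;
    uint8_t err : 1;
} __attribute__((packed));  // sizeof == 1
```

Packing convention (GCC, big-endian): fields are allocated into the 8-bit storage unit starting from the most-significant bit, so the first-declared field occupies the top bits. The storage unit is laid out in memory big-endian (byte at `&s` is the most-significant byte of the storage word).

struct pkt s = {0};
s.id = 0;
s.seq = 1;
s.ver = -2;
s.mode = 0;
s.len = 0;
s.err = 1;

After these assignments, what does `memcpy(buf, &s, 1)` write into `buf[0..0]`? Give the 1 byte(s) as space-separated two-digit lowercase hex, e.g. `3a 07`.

id (1b) val=0 bits=0x0 at bit 7: 0x00
seq (2b) val=1 bits=0x1 at bit 5: 0x20
ver (2b) val=-2 bits=0x2 at bit 3: 0x30
mode (1b) val=0 bits=0x0 at bit 2: 0x30
len (1b) val=0 bits=0x0 at bit 1: 0x30
err (1b) val=1 bits=0x1 at bit 0: 0x31
word = 0x31 → big-endian bytes:
  [0]=0x31

31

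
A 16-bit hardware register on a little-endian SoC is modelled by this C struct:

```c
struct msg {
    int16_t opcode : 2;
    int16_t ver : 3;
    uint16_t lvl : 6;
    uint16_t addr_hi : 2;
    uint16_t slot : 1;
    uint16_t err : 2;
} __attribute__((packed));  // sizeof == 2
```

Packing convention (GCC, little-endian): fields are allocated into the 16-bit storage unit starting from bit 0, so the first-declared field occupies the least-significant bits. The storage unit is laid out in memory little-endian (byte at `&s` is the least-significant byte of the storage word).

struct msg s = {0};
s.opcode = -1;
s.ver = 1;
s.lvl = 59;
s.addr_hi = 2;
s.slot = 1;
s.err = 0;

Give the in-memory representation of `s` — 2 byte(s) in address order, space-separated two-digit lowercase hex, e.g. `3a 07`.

[0+:2] opcode=-1 & 0x3 = 0x3; word=0x0003
[2+:3] ver=1 & 0x7 = 0x1; word=0x0007
[5+:6] lvl=59 & 0x3f = 0x3b; word=0x0767
[11+:2] addr_hi=2 & 0x3 = 0x2; word=0x1767
[13+:1] slot=1 & 0x1 = 0x1; word=0x3767
[14+:2] err=0 & 0x3 = 0x0; word=0x3767
word = 0x3767 → little-endian bytes:
  [0]=0x67  [1]=0x37

67 37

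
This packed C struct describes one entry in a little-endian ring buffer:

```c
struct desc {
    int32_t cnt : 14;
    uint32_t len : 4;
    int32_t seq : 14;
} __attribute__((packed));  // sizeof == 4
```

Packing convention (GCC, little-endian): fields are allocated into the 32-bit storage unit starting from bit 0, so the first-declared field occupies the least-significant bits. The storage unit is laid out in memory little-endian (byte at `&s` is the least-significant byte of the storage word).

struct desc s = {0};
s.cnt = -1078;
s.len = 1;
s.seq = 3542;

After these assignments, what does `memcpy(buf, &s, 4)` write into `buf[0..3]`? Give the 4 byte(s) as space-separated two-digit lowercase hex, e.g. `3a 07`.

[0+:14] cnt=-1078 & 0x3fff = 0x3bca; word=0x00003bca
[14+:4] len=1 & 0xf = 0x1; word=0x00007bca
[18+:14] seq=3542 & 0x3fff = 0xdd6; word=0x37587bca
word = 0x37587bca → little-endian bytes:
  [0]=0xca  [1]=0x7b  [2]=0x58  [3]=0x37

ca 7b 58 37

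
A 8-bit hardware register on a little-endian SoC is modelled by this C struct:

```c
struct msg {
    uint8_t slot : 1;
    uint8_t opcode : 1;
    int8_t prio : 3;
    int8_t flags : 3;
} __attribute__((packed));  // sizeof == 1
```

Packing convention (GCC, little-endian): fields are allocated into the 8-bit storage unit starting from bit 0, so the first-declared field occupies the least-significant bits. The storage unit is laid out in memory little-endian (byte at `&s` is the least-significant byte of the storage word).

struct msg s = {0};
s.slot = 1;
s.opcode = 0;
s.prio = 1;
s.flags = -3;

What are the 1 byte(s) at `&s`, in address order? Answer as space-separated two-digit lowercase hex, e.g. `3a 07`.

a5

[0+:1] slot=1 & 0x1 = 0x1; word=0x01
[1+:1] opcode=0 & 0x1 = 0x0; word=0x01
[2+:3] prio=1 & 0x7 = 0x1; word=0x05
[5+:3] flags=-3 & 0x7 = 0x5; word=0xa5
word = 0xa5 → little-endian bytes:
  [0]=0xa5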